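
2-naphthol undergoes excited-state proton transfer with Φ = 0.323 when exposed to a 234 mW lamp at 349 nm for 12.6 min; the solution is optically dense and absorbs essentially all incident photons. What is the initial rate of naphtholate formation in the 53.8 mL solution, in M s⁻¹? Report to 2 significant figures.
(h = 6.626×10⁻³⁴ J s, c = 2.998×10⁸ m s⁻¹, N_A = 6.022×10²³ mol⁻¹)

4.1×10⁻⁶ M s⁻¹

Photon energy at 349 nm: hc/λ = (6.626×10⁻³⁴)(2.998×10⁸)/(349×10⁻⁹) = 5.692×10⁻¹⁹ J.
Energy delivered: (234 mW)(756 s) = 176.9 J.
Photons incident: 176.9 / 5.692×10⁻¹⁹ = 3.108×10²⁰, i.e. 3.108×10²⁰/6.022×10²³ = 5.161×10⁻⁴ mol.
Product formed: 0.323 × 5.161×10⁻⁴ = 1.667×10⁻⁴ mol.
Rate: 1.667×10⁻⁴ mol / (756 s × 0.0538 L) = 4.1×10⁻⁶ M s⁻¹.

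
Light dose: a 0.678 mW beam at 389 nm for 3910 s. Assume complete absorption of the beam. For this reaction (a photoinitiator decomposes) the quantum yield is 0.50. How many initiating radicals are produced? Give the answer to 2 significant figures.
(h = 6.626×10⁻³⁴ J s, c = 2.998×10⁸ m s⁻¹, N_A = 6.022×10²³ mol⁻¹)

2.6×10¹⁸ initiating radicals

Photon energy at 389 nm: hc/λ = (6.626×10⁻³⁴)(2.998×10⁸)/(389×10⁻⁹) = 5.107×10⁻¹⁹ J.
Energy delivered: (0.678 mW)(3910 s) = 2.651 J.
Photons incident: 2.651 / 5.107×10⁻¹⁹ = 5.191×10¹⁸, i.e. 5.191×10¹⁸/6.022×10²³ = 8.620×10⁻⁶ mol.
Product: Φ × n_abs = 0.50 × 8.620×10⁻⁶ = 4.310×10⁻⁶ mol.
As a count: 4.310×10⁻⁶ × 6.022×10²³ = 2.6×10¹⁸.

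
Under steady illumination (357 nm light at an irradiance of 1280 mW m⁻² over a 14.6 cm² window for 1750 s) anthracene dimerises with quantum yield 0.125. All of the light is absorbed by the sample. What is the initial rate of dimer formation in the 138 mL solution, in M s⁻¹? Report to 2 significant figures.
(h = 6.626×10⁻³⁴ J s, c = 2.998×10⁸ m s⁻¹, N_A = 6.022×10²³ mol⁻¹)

5.1×10⁻⁹ M s⁻¹

Photon energy at 357 nm: hc/λ = (6.626×10⁻³⁴)(2.998×10⁸)/(357×10⁻⁹) = 5.564×10⁻¹⁹ J.
Energy delivered: (1280 mW m⁻²)(14.6×10⁻⁴ m²)(1750 s) = 3.270 J.
Photons incident: 3.270 / 5.564×10⁻¹⁹ = 5.877×10¹⁸, i.e. 5.877×10¹⁸/6.022×10²³ = 9.759×10⁻⁶ mol.
Product formed: 0.125 × 9.759×10⁻⁶ = 1.220×10⁻⁶ mol.
Rate: 1.220×10⁻⁶ mol / (1750 s × 0.138 L) = 5.1×10⁻⁹ M s⁻¹.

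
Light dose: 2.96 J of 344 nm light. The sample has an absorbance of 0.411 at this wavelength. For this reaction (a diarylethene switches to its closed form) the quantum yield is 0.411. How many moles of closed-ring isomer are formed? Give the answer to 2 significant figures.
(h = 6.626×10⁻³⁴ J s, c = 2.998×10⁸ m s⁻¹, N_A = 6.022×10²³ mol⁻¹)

2.1×10⁻⁶ mol

Photon energy at 344 nm: hc/λ = (6.626×10⁻³⁴)(2.998×10⁸)/(344×10⁻⁹) = 5.775×10⁻¹⁹ J.
Photons incident: 2.96 / 5.775×10⁻¹⁹ = 5.126×10¹⁸, i.e. 5.126×10¹⁸/6.022×10²³ = 8.512×10⁻⁶ mol.
Fraction absorbed: 1 − 10^(−0.411) = 0.6118.
Photons absorbed: 0.6118 × 8.512×10⁻⁶ = 5.208×10⁻⁶ mol.
Product: Φ × n_abs = 0.411 × 5.208×10⁻⁶ = 2.140×10⁻⁶ mol.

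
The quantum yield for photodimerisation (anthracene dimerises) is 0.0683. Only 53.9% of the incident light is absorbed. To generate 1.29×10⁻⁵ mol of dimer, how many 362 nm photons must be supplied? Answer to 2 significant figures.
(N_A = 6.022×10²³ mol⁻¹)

2.1×10²⁰ photons

Photons that must be absorbed: 1.29×10⁻⁵ / 0.0683 = 1.889×10⁻⁴ mol.
Incident photons needed: 1.889×10⁻⁴ / 0.539 = 3.505×10⁻⁴ mol.
Photon count: 3.505×10⁻⁴ × 6.022×10²³ = 2.1×10²⁰.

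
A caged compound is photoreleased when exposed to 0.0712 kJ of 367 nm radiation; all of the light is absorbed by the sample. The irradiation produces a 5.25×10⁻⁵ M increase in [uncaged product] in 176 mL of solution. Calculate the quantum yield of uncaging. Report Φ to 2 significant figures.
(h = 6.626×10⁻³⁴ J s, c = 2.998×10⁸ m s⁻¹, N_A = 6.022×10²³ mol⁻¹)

Product: (5.25×10⁻⁵ M)(0.176 L) = 9.240×10⁻⁶ mol.
Photon energy at 367 nm: hc/λ = (6.626×10⁻³⁴)(2.998×10⁸)/(367×10⁻⁹) = 5.413×10⁻¹⁹ J.
Incident energy: 0.0712 kJ = 71.2 J.
Photons incident: 71.2 / 5.413×10⁻¹⁹ = 1.315×10²⁰, i.e. 1.315×10²⁰/6.022×10²³ = 2.184×10⁻⁴ mol.
Φ = 9.240×10⁻⁶ mol / 2.184×10⁻⁴ mol photons = 0.042.

Φ = 0.042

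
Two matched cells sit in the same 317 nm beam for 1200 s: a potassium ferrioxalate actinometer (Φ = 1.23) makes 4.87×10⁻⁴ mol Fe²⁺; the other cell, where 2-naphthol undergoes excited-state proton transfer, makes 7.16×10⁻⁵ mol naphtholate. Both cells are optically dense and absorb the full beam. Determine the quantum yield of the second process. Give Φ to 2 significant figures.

Φ = 0.18

Photons absorbed by the actinometer: 4.87×10⁻⁴ / 1.23 = 3.959×10⁻⁴ mol.
Φ(unknown) = 7.16×10⁻⁵ / 3.959×10⁻⁴ = 0.18.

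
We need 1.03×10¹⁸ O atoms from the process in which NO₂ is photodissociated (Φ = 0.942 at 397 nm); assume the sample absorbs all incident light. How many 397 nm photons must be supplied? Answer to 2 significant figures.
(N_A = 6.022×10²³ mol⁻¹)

1.1×10¹⁸ photons

Product: 1.03×10¹⁸ / 6.022×10²³ = 1.710×10⁻⁶ mol.
Photons that must be absorbed: 1.710×10⁻⁶ / 0.942 = 1.815×10⁻⁶ mol.
Photon count: 1.815×10⁻⁶ × 6.022×10²³ = 1.1×10¹⁸.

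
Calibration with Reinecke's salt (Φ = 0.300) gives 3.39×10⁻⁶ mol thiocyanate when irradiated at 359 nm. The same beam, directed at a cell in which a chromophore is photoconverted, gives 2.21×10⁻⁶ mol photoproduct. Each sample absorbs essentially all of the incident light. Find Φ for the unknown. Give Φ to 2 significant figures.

Φ = 0.20

Photons absorbed by the actinometer: 3.39×10⁻⁶ / 0.300 = 1.130×10⁻⁵ mol.
Φ(unknown) = 2.21×10⁻⁶ / 1.130×10⁻⁵ = 0.20.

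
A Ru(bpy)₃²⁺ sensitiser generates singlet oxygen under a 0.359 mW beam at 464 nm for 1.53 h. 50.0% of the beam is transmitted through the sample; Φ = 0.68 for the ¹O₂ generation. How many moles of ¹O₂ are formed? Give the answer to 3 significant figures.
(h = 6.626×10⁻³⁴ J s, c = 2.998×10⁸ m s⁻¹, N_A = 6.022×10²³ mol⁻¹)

2.61×10⁻⁶ mol

Photon energy at 464 nm: hc/λ = (6.626×10⁻³⁴)(2.998×10⁸)/(464×10⁻⁹) = 4.281×10⁻¹⁹ J.
Energy delivered: (0.359 mW)(5508 s) = 1.977 J.
Photons incident: 1.977 / 4.281×10⁻¹⁹ = 4.618×10¹⁸, i.e. 4.618×10¹⁸/6.022×10²³ = 7.669×10⁻⁶ mol.
Fraction absorbed: 1 − 50.0/100 = 0.5000.
Photons absorbed: 0.5000 × 7.669×10⁻⁶ = 3.835×10⁻⁶ mol.
Product: Φ × n_abs = 0.68 × 3.835×10⁻⁶ = 2.608×10⁻⁶ mol.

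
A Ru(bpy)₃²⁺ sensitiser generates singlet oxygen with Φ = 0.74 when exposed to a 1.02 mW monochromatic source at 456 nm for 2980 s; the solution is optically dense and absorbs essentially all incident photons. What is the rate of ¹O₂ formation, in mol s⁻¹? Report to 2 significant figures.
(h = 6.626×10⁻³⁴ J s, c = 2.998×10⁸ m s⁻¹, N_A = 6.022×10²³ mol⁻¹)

2.9×10⁻⁹ mol s⁻¹

Photon energy at 456 nm: hc/λ = (6.626×10⁻³⁴)(2.998×10⁸)/(456×10⁻⁹) = 4.356×10⁻¹⁹ J.
Energy delivered: (1.02 mW)(2980 s) = 3.040 J.
Photons incident: 3.040 / 4.356×10⁻¹⁹ = 6.979×10¹⁸, i.e. 6.979×10¹⁸/6.022×10²³ = 1.159×10⁻⁵ mol.
Product formed: 0.74 × 1.159×10⁻⁵ = 8.577×10⁻⁶ mol.
Rate: 8.577×10⁻⁶ / 2980 s = 2.9×10⁻⁹ mol s⁻¹.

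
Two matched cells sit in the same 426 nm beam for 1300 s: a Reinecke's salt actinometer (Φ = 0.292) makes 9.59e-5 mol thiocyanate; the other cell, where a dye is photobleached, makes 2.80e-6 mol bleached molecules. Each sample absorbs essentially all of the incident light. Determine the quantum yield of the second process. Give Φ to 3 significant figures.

Photons absorbed by the actinometer: 9.59e-5 / 0.292 = 3.284e-4 mol.
Φ(unknown) = 2.80e-6 / 3.284e-4 = 0.00853.

Φ = 0.00853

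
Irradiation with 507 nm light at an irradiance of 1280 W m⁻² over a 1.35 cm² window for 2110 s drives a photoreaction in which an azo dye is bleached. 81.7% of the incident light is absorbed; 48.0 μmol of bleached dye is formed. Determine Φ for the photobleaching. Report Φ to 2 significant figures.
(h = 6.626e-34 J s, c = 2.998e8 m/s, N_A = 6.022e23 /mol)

Φ = 0.038

Product: 48.0 μmol = 4.80e-5 mol.
Photon energy at 507 nm: hc/λ = (6.626e-34)(2.998e8)/(507e-9) = 3.918e-19 J.
Energy delivered: (1280 W m⁻²)(1.35e-4 m²)(2110 s) = 364.6 J.
Photons incident: 364.6 / 3.918e-19 = 9.306e20, i.e. 9.306e20/6.022e23 = 0.001545 mol.
Photons absorbed: 0.817 × 0.001545 = 0.001262 mol.
Φ = 4.80e-5 mol / 0.001262 mol photons = 0.038.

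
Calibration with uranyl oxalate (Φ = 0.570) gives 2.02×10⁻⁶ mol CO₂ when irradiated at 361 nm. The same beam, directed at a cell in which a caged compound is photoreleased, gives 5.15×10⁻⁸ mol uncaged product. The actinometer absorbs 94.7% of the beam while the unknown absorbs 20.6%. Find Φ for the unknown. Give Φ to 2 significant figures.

Photons absorbed by the actinometer: 2.02×10⁻⁶ / 0.570 = 3.544×10⁻⁶ mol.
Incident flux: 3.544×10⁻⁶ / 0.947 = 3.742×10⁻⁶ einstein.
Absorbed by unknown: 0.206 × 3.742×10⁻⁶ = 7.709×10⁻⁷ mol.
Φ(unknown) = 5.15×10⁻⁸ / 7.709×10⁻⁷ = 0.067.

Φ = 0.067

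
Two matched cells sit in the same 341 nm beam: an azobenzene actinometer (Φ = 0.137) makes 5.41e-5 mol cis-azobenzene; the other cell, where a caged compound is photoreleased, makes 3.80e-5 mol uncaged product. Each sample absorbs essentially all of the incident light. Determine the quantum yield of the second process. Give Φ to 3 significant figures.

Photons absorbed by the actinometer: 5.41e-5 / 0.137 = 3.949e-4 mol.
Φ(unknown) = 3.80e-5 / 3.949e-4 = 0.0962.

Φ = 0.0962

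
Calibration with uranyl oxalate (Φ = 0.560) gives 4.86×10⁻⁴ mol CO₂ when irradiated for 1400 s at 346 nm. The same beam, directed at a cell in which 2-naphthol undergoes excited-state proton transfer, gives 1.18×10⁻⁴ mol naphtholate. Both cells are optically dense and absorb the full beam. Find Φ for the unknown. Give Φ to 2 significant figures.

Φ = 0.14

Photons absorbed by the actinometer: 4.86×10⁻⁴ / 0.560 = 8.679×10⁻⁴ mol.
Φ(unknown) = 1.18×10⁻⁴ / 8.679×10⁻⁴ = 0.14.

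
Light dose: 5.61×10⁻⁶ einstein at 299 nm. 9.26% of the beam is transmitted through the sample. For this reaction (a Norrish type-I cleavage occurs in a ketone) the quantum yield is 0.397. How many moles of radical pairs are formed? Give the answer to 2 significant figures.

Fraction absorbed: 1 − 9.26/100 = 0.9074.
Photons absorbed: 0.9074 × 5.61×10⁻⁶ = 5.091×10⁻⁶ mol.
Product: Φ × n_abs = 0.397 × 5.091×10⁻⁶ = 2.021×10⁻⁶ mol.

2.0×10⁻⁶ mol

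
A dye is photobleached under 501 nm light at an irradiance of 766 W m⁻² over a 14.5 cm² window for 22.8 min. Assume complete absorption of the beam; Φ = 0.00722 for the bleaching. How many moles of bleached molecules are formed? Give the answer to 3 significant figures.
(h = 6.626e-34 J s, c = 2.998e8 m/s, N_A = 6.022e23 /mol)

Photon energy at 501 nm: hc/λ = (6.626e-34)(2.998e8)/(501e-9) = 3.965e-19 J.
Energy delivered: (766 W m⁻²)(14.5e-4 m²)(1368 s) = 1519 J.
Photons incident: 1519 / 3.965e-19 = 3.831e21, i.e. 3.831e21/6.022e23 = 0.006362 mol.
Product: Φ × n_abs = 0.00722 × 0.006362 = 4.593e-5 mol.

4.59e-5 mol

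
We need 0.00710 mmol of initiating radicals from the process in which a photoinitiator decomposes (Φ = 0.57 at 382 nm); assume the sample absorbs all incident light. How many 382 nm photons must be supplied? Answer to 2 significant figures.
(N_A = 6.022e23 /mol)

7.5e18 photons

Product: 0.00710 mmol = 7.10e-6 mol.
Photons that must be absorbed: 7.10e-6 / 0.57 = 1.246e-5 mol.
Photon count: 1.246e-5 × 6.022e23 = 7.5e18.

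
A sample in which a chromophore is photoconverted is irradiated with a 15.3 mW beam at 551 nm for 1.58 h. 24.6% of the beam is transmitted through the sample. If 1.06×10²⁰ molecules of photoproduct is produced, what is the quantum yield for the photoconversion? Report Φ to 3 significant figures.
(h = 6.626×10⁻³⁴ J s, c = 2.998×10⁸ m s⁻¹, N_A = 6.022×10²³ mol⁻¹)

Product: 1.06×10²⁰ / 6.022×10²³ = 1.760×10⁻⁴ mol.
Photon energy at 551 nm: hc/λ = (6.626×10⁻³⁴)(2.998×10⁸)/(551×10⁻⁹) = 3.605×10⁻¹⁹ J.
Energy delivered: (15.3 mW)(5688 s) = 87.03 J.
Photons incident: 87.03 / 3.605×10⁻¹⁹ = 2.414×10²⁰, i.e. 2.414×10²⁰/6.022×10²³ = 4.009×10⁻⁴ mol.
Fraction absorbed: 1 − 24.6/100 = 0.7540.
Photons absorbed: 0.7540 × 4.009×10⁻⁴ = 3.023×10⁻⁴ mol.
Φ = 1.760×10⁻⁴ mol / 3.023×10⁻⁴ mol photons = 0.582.

Φ = 0.582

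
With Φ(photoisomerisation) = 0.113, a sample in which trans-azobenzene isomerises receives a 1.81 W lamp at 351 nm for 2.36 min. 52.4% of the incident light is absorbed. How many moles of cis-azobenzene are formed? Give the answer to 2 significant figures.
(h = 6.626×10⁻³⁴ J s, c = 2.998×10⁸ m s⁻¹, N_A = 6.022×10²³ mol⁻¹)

4.5×10⁻⁵ mol

Photon energy at 351 nm: hc/λ = (6.626×10⁻³⁴)(2.998×10⁸)/(351×10⁻⁹) = 5.659×10⁻¹⁹ J.
Energy delivered: (1.81 W)(141.6 s) = 256.3 J.
Photons incident: 256.3 / 5.659×10⁻¹⁹ = 4.529×10²⁰, i.e. 4.529×10²⁰/6.022×10²³ = 7.521×10⁻⁴ mol.
Photons absorbed: 0.524 × 7.521×10⁻⁴ = 3.941×10⁻⁴ mol.
Product: Φ × n_abs = 0.113 × 3.941×10⁻⁴ = 4.453×10⁻⁵ mol.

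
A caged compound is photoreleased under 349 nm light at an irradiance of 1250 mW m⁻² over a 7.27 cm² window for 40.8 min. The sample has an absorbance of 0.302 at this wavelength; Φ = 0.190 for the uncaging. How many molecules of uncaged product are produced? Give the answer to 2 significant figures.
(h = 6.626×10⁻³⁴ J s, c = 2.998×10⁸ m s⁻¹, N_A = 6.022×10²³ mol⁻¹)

3.7×10¹⁷ molecules

Photon energy at 349 nm: hc/λ = (6.626×10⁻³⁴)(2.998×10⁸)/(349×10⁻⁹) = 5.692×10⁻¹⁹ J.
Energy delivered: (1250 mW m⁻²)(7.27×10⁻⁴ m²)(2448 s) = 2.225 J.
Photons incident: 2.225 / 5.692×10⁻¹⁹ = 3.909×10¹⁸, i.e. 3.909×10¹⁸/6.022×10²³ = 6.491×10⁻⁶ mol.
Fraction absorbed: 1 − 10^(−0.302) = 0.5011.
Photons absorbed: 0.5011 × 6.491×10⁻⁶ = 3.253×10⁻⁶ mol.
Product: Φ × n_abs = 0.190 × 3.253×10⁻⁶ = 6.181×10⁻⁷ mol.
As a count: 6.181×10⁻⁷ × 6.022×10²³ = 3.7×10¹⁷.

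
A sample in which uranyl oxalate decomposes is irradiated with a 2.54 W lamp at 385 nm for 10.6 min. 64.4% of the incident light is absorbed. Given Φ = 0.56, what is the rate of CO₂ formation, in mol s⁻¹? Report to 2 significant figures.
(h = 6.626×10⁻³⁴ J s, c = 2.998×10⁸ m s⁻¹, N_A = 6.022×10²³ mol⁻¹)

Photon energy at 385 nm: hc/λ = (6.626×10⁻³⁴)(2.998×10⁸)/(385×10⁻⁹) = 5.160×10⁻¹⁹ J.
Energy delivered: (2.54 W)(636 s) = 1615 J.
Photons incident: 1615 / 5.160×10⁻¹⁹ = 3.130×10²¹, i.e. 3.130×10²¹/6.022×10²³ = 0.005198 mol.
Photons absorbed: 0.644 × 0.005198 = 0.003348 mol.
Product formed: 0.56 × 0.003348 = 0.001875 mol.
Rate: 0.001875 / 636 s = 2.9×10⁻⁶ mol s⁻¹.

2.9×10⁻⁶ mol s⁻¹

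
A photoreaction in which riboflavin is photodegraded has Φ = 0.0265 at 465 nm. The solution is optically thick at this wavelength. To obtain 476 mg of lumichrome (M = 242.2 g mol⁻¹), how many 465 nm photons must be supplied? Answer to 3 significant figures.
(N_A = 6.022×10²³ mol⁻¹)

Product: 476 mg / 242.2 g mol⁻¹ = 0.001965 mol.
Photons that must be absorbed: 0.001965 / 0.0265 = 0.07415 mol.
Photon count: 0.07415 × 6.022×10²³ = 4.47×10²².

4.47×10²² photons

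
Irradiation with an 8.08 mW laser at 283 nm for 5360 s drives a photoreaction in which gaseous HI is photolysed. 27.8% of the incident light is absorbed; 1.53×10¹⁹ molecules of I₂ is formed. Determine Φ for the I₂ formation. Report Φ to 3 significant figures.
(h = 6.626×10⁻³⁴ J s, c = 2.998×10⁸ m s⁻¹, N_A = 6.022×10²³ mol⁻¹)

Φ = 0.892

Product: 1.53×10¹⁹ / 6.022×10²³ = 2.541×10⁻⁵ mol.
Photon energy at 283 nm: hc/λ = (6.626×10⁻³⁴)(2.998×10⁸)/(283×10⁻⁹) = 7.019×10⁻¹⁹ J.
Energy delivered: (8.08 mW)(5360 s) = 43.31 J.
Photons incident: 43.31 / 7.019×10⁻¹⁹ = 6.170×10¹⁹, i.e. 6.170×10¹⁹/6.022×10²³ = 1.025×10⁻⁴ mol.
Photons absorbed: 0.278 × 1.025×10⁻⁴ = 2.850×10⁻⁵ mol.
Φ = 2.541×10⁻⁵ mol / 2.850×10⁻⁵ mol photons = 0.892.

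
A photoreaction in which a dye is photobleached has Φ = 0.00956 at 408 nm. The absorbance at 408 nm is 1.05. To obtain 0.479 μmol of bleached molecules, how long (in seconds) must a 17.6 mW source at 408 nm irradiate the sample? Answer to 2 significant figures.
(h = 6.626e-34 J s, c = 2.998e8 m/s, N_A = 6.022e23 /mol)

t ≈ 920 s

Product: 0.479 μmol = 4.79e-7 mol.
Photons that must be absorbed: 4.79e-7 / 0.00956 = 5.010e-5 mol.
Fraction absorbed: 1 − 10^(−1.05) = 0.9109.
Incident photons needed: 5.010e-5 / 0.9109 = 5.500e-5 mol.
Photon energy: hc/λ = 4.869e-19 J; per mole, 2.932e5 J mol⁻¹.
Energy required: 5.500e-5 × 2.932e5 = 16.13 J.
Time: 16.13 J / 0.0176 W = 920 s.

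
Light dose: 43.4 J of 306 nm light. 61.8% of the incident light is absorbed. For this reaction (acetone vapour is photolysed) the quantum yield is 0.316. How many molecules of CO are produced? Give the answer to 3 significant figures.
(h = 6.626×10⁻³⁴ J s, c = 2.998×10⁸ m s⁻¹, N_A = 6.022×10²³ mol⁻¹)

Photon energy at 306 nm: hc/λ = (6.626×10⁻³⁴)(2.998×10⁸)/(306×10⁻⁹) = 6.492×10⁻¹⁹ J.
Photons incident: 43.4 / 6.492×10⁻¹⁹ = 6.685×10¹⁹, i.e. 6.685×10¹⁹/6.022×10²³ = 1.110×10⁻⁴ mol.
Photons absorbed: 0.618 × 1.110×10⁻⁴ = 6.860×10⁻⁵ mol.
Product: Φ × n_abs = 0.316 × 6.860×10⁻⁵ = 2.168×10⁻⁵ mol.
As a count: 2.168×10⁻⁵ × 6.022×10²³ = 1.31×10¹⁹.

1.31×10¹⁹ molecules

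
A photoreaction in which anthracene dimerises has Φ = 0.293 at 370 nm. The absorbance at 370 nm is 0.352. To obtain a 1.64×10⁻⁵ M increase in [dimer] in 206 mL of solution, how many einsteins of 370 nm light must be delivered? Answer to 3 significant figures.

Product: (1.64×10⁻⁵ M)(0.206 L) = 3.378×10⁻⁶ mol.
Photons that must be absorbed: 3.378×10⁻⁶ / 0.293 = 1.153×10⁻⁵ mol.
Fraction absorbed: 1 − 10^(−0.352) = 0.5554.
Incident photons needed: 1.153×10⁻⁵ / 0.5554 = 2.076×10⁻⁵ mol.

2.08×10⁻⁵ einstein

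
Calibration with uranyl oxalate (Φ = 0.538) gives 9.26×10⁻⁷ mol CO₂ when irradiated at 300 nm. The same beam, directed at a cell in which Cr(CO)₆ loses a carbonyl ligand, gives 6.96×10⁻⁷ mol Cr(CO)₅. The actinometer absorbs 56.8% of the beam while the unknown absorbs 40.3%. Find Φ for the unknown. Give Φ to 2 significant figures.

Photons absorbed by the actinometer: 9.26×10⁻⁷ / 0.538 = 1.721×10⁻⁶ mol.
Incident flux: 1.721×10⁻⁶ / 0.568 = 3.030×10⁻⁶ einstein.
Absorbed by unknown: 0.403 × 3.030×10⁻⁶ = 1.221×10⁻⁶ mol.
Φ(unknown) = 6.96×10⁻⁷ / 1.221×10⁻⁶ = 0.57.

Φ = 0.57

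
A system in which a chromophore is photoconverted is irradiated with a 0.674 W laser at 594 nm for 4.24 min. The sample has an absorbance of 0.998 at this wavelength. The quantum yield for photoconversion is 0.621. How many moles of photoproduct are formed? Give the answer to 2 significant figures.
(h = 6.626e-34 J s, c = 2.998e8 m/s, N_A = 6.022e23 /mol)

4.8e-4 mol

Photon energy at 594 nm: hc/λ = (6.626e-34)(2.998e8)/(594e-9) = 3.344e-19 J.
Energy delivered: (0.674 W)(254.4 s) = 171.5 J.
Photons incident: 171.5 / 3.344e-19 = 5.129e20, i.e. 5.129e20/6.022e23 = 8.517e-4 mol.
Fraction absorbed: 1 − 10^(−0.998) = 0.8995.
Photons absorbed: 0.8995 × 8.517e-4 = 7.661e-4 mol.
Product: Φ × n_abs = 0.621 × 7.661e-4 = 4.757e-4 mol.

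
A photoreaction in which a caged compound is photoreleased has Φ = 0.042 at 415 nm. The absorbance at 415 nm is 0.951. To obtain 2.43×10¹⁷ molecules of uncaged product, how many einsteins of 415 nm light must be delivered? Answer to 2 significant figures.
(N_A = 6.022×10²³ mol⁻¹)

1.1×10⁻⁵ einstein

Product: 2.43×10¹⁷ / 6.022×10²³ = 4.035×10⁻⁷ mol.
Photons that must be absorbed: 4.035×10⁻⁷ / 0.042 = 9.607×10⁻⁶ mol.
Fraction absorbed: 1 − 10^(−0.951) = 0.8881.
Incident photons needed: 9.607×10⁻⁶ / 0.8881 = 1.082×10⁻⁵ mol.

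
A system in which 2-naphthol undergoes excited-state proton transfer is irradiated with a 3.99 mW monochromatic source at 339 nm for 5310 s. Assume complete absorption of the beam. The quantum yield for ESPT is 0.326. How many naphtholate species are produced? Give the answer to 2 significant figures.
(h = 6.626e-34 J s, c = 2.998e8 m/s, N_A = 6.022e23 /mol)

1.2e19 species

Photon energy at 339 nm: hc/λ = (6.626e-34)(2.998e8)/(339e-9) = 5.860e-19 J.
Energy delivered: (3.99 mW)(5310 s) = 21.19 J.
Photons incident: 21.19 / 5.860e-19 = 3.616e19, i.e. 3.616e19/6.022e23 = 6.005e-5 mol.
Product: Φ × n_abs = 0.326 × 6.005e-5 = 1.958e-5 mol.
As a count: 1.958e-5 × 6.022e23 = 1.2e19.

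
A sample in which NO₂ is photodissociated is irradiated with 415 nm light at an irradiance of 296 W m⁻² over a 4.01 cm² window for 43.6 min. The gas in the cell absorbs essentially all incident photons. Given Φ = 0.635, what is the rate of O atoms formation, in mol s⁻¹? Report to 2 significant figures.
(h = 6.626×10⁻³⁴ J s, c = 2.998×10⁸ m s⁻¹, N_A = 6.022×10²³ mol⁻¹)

Photon energy at 415 nm: hc/λ = (6.626×10⁻³⁴)(2.998×10⁸)/(415×10⁻⁹) = 4.787×10⁻¹⁹ J.
Energy delivered: (296 W m⁻²)(4.01×10⁻⁴ m²)(2616 s) = 310.5 J.
Photons incident: 310.5 / 4.787×10⁻¹⁹ = 6.486×10²⁰, i.e. 6.486×10²⁰/6.022×10²³ = 0.001077 mol.
Product formed: 0.635 × 0.001077 = 6.839×10⁻⁴ mol.
Rate: 6.839×10⁻⁴ / 2616 s = 2.6×10⁻⁷ mol s⁻¹.

2.6×10⁻⁷ mol s⁻¹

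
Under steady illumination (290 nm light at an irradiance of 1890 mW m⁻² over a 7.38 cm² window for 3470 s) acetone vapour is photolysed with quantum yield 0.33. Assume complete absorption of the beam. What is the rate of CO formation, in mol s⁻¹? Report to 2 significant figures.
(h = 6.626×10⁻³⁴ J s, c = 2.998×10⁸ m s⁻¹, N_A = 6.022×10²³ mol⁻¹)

Photon energy at 290 nm: hc/λ = (6.626×10⁻³⁴)(2.998×10⁸)/(290×10⁻⁹) = 6.850×10⁻¹⁹ J.
Energy delivered: (1890 mW m⁻²)(7.38×10⁻⁴ m²)(3470 s) = 4.840 J.
Photons incident: 4.840 / 6.850×10⁻¹⁹ = 7.066×10¹⁸, i.e. 7.066×10¹⁸/6.022×10²³ = 1.173×10⁻⁵ mol.
Product formed: 0.33 × 1.173×10⁻⁵ = 3.871×10⁻⁶ mol.
Rate: 3.871×10⁻⁶ / 3470 s = 1.1×10⁻⁹ mol s⁻¹.

1.1×10⁻⁹ mol s⁻¹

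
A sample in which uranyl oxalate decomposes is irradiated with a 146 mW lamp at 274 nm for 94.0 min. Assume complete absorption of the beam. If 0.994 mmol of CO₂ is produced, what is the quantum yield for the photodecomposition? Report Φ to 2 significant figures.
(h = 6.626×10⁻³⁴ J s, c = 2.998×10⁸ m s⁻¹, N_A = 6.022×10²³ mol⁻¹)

Φ = 0.53

Product: 0.994 mmol = 9.94×10⁻⁴ mol.
Photon energy at 274 nm: hc/λ = (6.626×10⁻³⁴)(2.998×10⁸)/(274×10⁻⁹) = 7.250×10⁻¹⁹ J.
Energy delivered: (146 mW)(5640 s) = 823.4 J.
Photons incident: 823.4 / 7.250×10⁻¹⁹ = 1.136×10²¹, i.e. 1.136×10²¹/6.022×10²³ = 0.001886 mol.
Φ = 9.94×10⁻⁴ mol / 0.001886 mol photons = 0.53.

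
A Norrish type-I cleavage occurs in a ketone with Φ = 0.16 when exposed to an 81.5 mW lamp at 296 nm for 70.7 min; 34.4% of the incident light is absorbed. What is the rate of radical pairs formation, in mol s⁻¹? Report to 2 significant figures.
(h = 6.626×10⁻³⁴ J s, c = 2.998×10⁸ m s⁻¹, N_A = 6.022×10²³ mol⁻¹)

1.1×10⁻⁸ mol s⁻¹

Photon energy at 296 nm: hc/λ = (6.626×10⁻³⁴)(2.998×10⁸)/(296×10⁻⁹) = 6.711×10⁻¹⁹ J.
Energy delivered: (81.5 mW)(4242 s) = 345.7 J.
Photons incident: 345.7 / 6.711×10⁻¹⁹ = 5.151×10²⁰, i.e. 5.151×10²⁰/6.022×10²³ = 8.554×10⁻⁴ mol.
Photons absorbed: 0.344 × 8.554×10⁻⁴ = 2.943×10⁻⁴ mol.
Product formed: 0.16 × 2.943×10⁻⁴ = 4.709×10⁻⁵ mol.
Rate: 4.709×10⁻⁵ / 4242 s = 1.1×10⁻⁸ mol s⁻¹.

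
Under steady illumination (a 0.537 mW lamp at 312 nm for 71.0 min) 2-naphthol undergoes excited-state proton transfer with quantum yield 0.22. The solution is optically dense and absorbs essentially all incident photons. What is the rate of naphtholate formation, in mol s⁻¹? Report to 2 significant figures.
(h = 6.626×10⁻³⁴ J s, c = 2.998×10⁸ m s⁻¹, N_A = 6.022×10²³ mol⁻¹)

Photon energy at 312 nm: hc/λ = (6.626×10⁻³⁴)(2.998×10⁸)/(312×10⁻⁹) = 6.367×10⁻¹⁹ J.
Energy delivered: (0.537 mW)(4260 s) = 2.288 J.
Photons incident: 2.288 / 6.367×10⁻¹⁹ = 3.594×10¹⁸, i.e. 3.594×10¹⁸/6.022×10²³ = 5.968×10⁻⁶ mol.
Product formed: 0.22 × 5.968×10⁻⁶ = 1.313×10⁻⁶ mol.
Rate: 1.313×10⁻⁶ / 4260 s = 3.1×10⁻¹⁰ mol s⁻¹.

3.1×10⁻¹⁰ mol s⁻¹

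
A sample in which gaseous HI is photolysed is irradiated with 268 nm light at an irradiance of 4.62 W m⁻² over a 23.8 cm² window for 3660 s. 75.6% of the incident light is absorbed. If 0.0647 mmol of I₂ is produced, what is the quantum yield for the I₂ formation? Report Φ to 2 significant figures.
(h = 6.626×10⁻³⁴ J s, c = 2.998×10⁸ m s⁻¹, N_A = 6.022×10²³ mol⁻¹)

Product: 0.0647 mmol = 6.47×10⁻⁵ mol.
Photon energy at 268 nm: hc/λ = (6.626×10⁻³⁴)(2.998×10⁸)/(268×10⁻⁹) = 7.412×10⁻¹⁹ J.
Energy delivered: (4.62 W m⁻²)(23.8×10⁻⁴ m²)(3660 s) = 40.24 J.
Photons incident: 40.24 / 7.412×10⁻¹⁹ = 5.429×10¹⁹, i.e. 5.429×10¹⁹/6.022×10²³ = 9.015×10⁻⁵ mol.
Photons absorbed: 0.756 × 9.015×10⁻⁵ = 6.815×10⁻⁵ mol.
Φ = 6.47×10⁻⁵ mol / 6.815×10⁻⁵ mol photons = 0.95.

Φ = 0.95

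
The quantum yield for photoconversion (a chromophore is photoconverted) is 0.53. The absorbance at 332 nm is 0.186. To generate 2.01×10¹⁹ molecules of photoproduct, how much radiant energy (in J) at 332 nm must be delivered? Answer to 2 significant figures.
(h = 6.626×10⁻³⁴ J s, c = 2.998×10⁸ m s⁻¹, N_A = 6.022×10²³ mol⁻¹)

65 J

Product: 2.01×10¹⁹ / 6.022×10²³ = 3.338×10⁻⁵ mol.
Photons that must be absorbed: 3.338×10⁻⁵ / 0.53 = 6.298×10⁻⁵ mol.
Fraction absorbed: 1 − 10^(−0.186) = 0.3484.
Incident photons needed: 6.298×10⁻⁵ / 0.3484 = 1.808×10⁻⁴ mol.
Photon energy: hc/λ = 5.983×10⁻¹⁹ J; per mole, 3.603×10⁵ J mol⁻¹.
Energy required: 1.808×10⁻⁴ × 3.603×10⁵ = 65 J.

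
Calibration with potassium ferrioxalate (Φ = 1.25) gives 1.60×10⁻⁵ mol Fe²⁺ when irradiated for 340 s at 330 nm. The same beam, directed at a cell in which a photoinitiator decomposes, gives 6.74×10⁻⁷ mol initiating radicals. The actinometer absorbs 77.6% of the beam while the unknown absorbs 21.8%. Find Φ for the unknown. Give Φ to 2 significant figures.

Photons absorbed by the actinometer: 1.60×10⁻⁵ / 1.25 = 1.280×10⁻⁵ mol.
Incident flux: 1.280×10⁻⁵ / 0.776 = 1.649×10⁻⁵ einstein.
Absorbed by unknown: 0.218 × 1.649×10⁻⁵ = 3.595×10⁻⁶ mol.
Φ(unknown) = 6.74×10⁻⁷ / 3.595×10⁻⁶ = 0.19.

Φ = 0.19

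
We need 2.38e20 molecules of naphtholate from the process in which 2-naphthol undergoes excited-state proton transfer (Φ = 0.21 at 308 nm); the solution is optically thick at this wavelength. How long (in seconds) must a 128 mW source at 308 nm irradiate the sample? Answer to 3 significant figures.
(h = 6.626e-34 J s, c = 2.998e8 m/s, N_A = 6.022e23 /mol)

t ≈ 5710 s

Product: 2.38e20 / 6.022e23 = 3.952e-4 mol.
Photons that must be absorbed: 3.952e-4 / 0.21 = 0.001882 mol.
Photon energy: hc/λ = 6.450e-19 J; per mole, 3.884e5 J mol⁻¹.
Energy required: 0.001882 × 3.884e5 = 731.0 J.
Time: 731.0 J / 0.128 W = 5710 s.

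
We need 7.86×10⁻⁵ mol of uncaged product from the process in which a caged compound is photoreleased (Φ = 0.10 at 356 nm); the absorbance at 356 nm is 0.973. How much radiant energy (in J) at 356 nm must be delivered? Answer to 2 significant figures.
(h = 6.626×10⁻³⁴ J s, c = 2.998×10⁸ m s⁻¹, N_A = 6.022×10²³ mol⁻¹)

Photons that must be absorbed: 7.86×10⁻⁵ / 0.10 = 7.860×10⁻⁴ mol.
Fraction absorbed: 1 − 10^(−0.973) = 0.8936.
Incident photons needed: 7.860×10⁻⁴ / 0.8936 = 8.796×10⁻⁴ mol.
Photon energy: hc/λ = 5.580×10⁻¹⁹ J; per mole, 3.360×10⁵ J mol⁻¹.
Energy required: 8.796×10⁻⁴ × 3.360×10⁵ = 300 J.

300 J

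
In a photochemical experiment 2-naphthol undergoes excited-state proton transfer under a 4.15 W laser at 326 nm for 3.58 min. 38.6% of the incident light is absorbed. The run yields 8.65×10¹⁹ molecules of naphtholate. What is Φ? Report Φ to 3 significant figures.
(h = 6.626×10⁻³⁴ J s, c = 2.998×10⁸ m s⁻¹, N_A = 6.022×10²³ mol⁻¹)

Product: 8.65×10¹⁹ / 6.022×10²³ = 1.436×10⁻⁴ mol.
Photon energy at 326 nm: hc/λ = (6.626×10⁻³⁴)(2.998×10⁸)/(326×10⁻⁹) = 6.093×10⁻¹⁹ J.
Energy delivered: (4.15 W)(214.8 s) = 891.4 J.
Photons incident: 891.4 / 6.093×10⁻¹⁹ = 1.463×10²¹, i.e. 1.463×10²¹/6.022×10²³ = 0.002429 mol.
Photons absorbed: 0.386 × 0.002429 = 9.376×10⁻⁴ mol.
Φ = 1.436×10⁻⁴ mol / 9.376×10⁻⁴ mol photons = 0.153.

Φ = 0.153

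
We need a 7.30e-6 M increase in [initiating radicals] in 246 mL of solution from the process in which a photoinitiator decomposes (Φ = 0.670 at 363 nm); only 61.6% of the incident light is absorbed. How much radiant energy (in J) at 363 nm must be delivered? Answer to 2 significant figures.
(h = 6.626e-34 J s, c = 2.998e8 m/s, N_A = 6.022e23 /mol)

Product: (7.30e-6 M)(0.246 L) = 1.796e-6 mol.
Photons that must be absorbed: 1.796e-6 / 0.670 = 2.681e-6 mol.
Incident photons needed: 2.681e-6 / 0.616 = 4.352e-6 mol.
Photon energy: hc/λ = 5.472e-19 J; per mole, 3.295e5 J mol⁻¹.
Energy required: 4.352e-6 × 3.295e5 = 1.4 J.

1.4 J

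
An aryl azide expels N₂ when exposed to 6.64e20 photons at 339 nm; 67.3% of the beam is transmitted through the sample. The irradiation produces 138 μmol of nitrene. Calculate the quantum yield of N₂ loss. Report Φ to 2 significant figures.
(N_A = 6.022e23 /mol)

Product: 138 μmol = 1.38e-4 mol.
Moles of photons: 6.64e20 / 6.022e23 = 0.001103 mol.
Fraction absorbed: 1 − 67.3/100 = 0.3270.
Photons absorbed: 0.3270 × 0.001103 = 3.607e-4 mol.
Φ = 1.38e-4 mol / 3.607e-4 mol photons = 0.38.

Φ = 0.38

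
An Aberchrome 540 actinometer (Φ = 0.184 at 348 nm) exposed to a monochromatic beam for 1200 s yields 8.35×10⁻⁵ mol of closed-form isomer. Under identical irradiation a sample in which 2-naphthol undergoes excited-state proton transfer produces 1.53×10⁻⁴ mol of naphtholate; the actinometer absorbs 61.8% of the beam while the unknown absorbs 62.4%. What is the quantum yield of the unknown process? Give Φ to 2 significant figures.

Photons absorbed by the actinometer: 8.35×10⁻⁵ / 0.184 = 4.538×10⁻⁴ mol.
Incident flux: 4.538×10⁻⁴ / 0.618 = 7.343×10⁻⁴ einstein.
Absorbed by unknown: 0.624 × 7.343×10⁻⁴ = 4.582×10⁻⁴ mol.
Φ(unknown) = 1.53×10⁻⁴ / 4.582×10⁻⁴ = 0.33.

Φ = 0.33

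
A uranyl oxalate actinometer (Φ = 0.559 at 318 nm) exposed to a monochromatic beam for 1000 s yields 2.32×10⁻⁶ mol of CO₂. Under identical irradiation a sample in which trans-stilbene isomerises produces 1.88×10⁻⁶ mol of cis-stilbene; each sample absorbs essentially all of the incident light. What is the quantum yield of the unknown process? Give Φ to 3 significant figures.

Photons absorbed by the actinometer: 2.32×10⁻⁶ / 0.559 = 4.150×10⁻⁶ mol.
Φ(unknown) = 1.88×10⁻⁶ / 4.150×10⁻⁶ = 0.453.

Φ = 0.453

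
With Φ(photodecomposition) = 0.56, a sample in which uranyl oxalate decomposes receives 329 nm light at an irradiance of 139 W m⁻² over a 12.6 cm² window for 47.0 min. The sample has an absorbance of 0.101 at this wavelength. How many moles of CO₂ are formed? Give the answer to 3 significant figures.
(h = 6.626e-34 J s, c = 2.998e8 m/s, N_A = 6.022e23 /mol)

Photon energy at 329 nm: hc/λ = (6.626e-34)(2.998e8)/(329e-9) = 6.038e-19 J.
Energy delivered: (139 W m⁻²)(12.6e-4 m²)(2820 s) = 493.9 J.
Photons incident: 493.9 / 6.038e-19 = 8.180e20, i.e. 8.180e20/6.022e23 = 0.001358 mol.
Fraction absorbed: 1 − 10^(−0.101) = 0.2075.
Photons absorbed: 0.2075 × 0.001358 = 2.818e-4 mol.
Product: Φ × n_abs = 0.56 × 2.818e-4 = 1.578e-4 mol.

1.58e-4 mol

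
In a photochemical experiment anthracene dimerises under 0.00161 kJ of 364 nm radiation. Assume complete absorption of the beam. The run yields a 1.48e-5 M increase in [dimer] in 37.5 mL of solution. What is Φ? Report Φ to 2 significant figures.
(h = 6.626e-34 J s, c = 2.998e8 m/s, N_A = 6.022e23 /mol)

Product: (1.48e-5 M)(0.0375 L) = 5.550e-7 mol.
Photon energy at 364 nm: hc/λ = (6.626e-34)(2.998e8)/(364e-9) = 5.457e-19 J.
Incident energy: 0.00161 kJ = 1.61 J.
Photons incident: 1.61 / 5.457e-19 = 2.950e18, i.e. 2.950e18/6.022e23 = 4.899e-6 mol.
Φ = 5.550e-7 mol / 4.899e-6 mol photons = 0.11.

Φ = 0.11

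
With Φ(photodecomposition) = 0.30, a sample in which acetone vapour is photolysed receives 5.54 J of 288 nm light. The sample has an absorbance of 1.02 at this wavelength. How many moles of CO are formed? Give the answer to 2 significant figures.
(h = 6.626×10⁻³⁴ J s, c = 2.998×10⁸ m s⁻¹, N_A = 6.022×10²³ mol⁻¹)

3.6×10⁻⁶ mol

Photon energy at 288 nm: hc/λ = (6.626×10⁻³⁴)(2.998×10⁸)/(288×10⁻⁹) = 6.897×10⁻¹⁹ J.
Photons incident: 5.54 / 6.897×10⁻¹⁹ = 8.032×10¹⁸, i.e. 8.032×10¹⁸/6.022×10²³ = 1.334×10⁻⁵ mol.
Fraction absorbed: 1 − 10^(−1.02) = 0.9045.
Photons absorbed: 0.9045 × 1.334×10⁻⁵ = 1.207×10⁻⁵ mol.
Product: Φ × n_abs = 0.30 × 1.207×10⁻⁵ = 3.621×10⁻⁶ mol.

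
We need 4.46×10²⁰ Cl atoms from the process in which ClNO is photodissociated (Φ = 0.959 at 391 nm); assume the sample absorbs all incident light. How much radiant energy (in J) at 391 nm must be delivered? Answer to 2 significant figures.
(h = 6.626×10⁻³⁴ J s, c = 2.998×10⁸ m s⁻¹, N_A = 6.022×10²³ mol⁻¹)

240 J

Product: 4.46×10²⁰ / 6.022×10²³ = 7.406×10⁻⁴ mol.
Photons that must be absorbed: 7.406×10⁻⁴ / 0.959 = 7.723×10⁻⁴ mol.
Photon energy: hc/λ = 5.080×10⁻¹⁹ J; per mole, 3.059×10⁵ J mol⁻¹.
Energy required: 7.723×10⁻⁴ × 3.059×10⁵ = 240 J.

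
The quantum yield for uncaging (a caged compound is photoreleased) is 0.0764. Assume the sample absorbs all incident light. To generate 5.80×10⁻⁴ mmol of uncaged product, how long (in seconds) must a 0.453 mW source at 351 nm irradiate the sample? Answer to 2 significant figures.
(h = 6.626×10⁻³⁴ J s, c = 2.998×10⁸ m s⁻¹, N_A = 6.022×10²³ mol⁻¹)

t ≈ 5700 s

Product: 5.80×10⁻⁴ mmol = 5.80×10⁻⁷ mol.
Photons that must be absorbed: 5.80×10⁻⁷ / 0.0764 = 7.592×10⁻⁶ mol.
Photon energy: hc/λ = 5.659×10⁻¹⁹ J; per mole, 3.408×10⁵ J mol⁻¹.
Energy required: 7.592×10⁻⁶ × 3.408×10⁵ = 2.587 J.
Time: 2.587 J / 0.000453 W = 5700 s.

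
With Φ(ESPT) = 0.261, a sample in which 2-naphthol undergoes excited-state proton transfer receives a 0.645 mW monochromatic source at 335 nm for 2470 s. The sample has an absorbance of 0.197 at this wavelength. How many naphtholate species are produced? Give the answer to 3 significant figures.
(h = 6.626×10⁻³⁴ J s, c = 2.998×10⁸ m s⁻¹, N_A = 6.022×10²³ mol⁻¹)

2.56×10¹⁷ species

Photon energy at 335 nm: hc/λ = (6.626×10⁻³⁴)(2.998×10⁸)/(335×10⁻⁹) = 5.930×10⁻¹⁹ J.
Energy delivered: (0.645 mW)(2470 s) = 1.593 J.
Photons incident: 1.593 / 5.930×10⁻¹⁹ = 2.686×10¹⁸, i.e. 2.686×10¹⁸/6.022×10²³ = 4.460×10⁻⁶ mol.
Fraction absorbed: 1 − 10^(−0.197) = 0.3647.
Photons absorbed: 0.3647 × 4.460×10⁻⁶ = 1.627×10⁻⁶ mol.
Product: Φ × n_abs = 0.261 × 1.627×10⁻⁶ = 4.246×10⁻⁷ mol.
As a count: 4.246×10⁻⁷ × 6.022×10²³ = 2.56×10¹⁷.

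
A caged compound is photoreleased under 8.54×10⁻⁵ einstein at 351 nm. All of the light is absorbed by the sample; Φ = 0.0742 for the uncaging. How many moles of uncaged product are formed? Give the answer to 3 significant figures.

Product: Φ × n_abs = 0.0742 × 8.54×10⁻⁵ = 6.337×10⁻⁶ mol.

6.34×10⁻⁶ mol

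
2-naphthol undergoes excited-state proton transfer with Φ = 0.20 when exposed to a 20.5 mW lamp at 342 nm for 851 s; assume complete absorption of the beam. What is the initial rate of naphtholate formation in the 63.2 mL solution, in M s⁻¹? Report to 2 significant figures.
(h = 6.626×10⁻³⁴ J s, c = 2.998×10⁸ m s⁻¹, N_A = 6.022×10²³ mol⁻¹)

Photon energy at 342 nm: hc/λ = (6.626×10⁻³⁴)(2.998×10⁸)/(342×10⁻⁹) = 5.808×10⁻¹⁹ J.
Energy delivered: (20.5 mW)(851 s) = 17.45 J.
Photons incident: 17.45 / 5.808×10⁻¹⁹ = 3.004×10¹⁹, i.e. 3.004×10¹⁹/6.022×10²³ = 4.988×10⁻⁵ mol.
Product formed: 0.20 × 4.988×10⁻⁵ = 9.976×10⁻⁶ mol.
Rate: 9.976×10⁻⁶ mol / (851 s × 0.0632 L) = 1.9×10⁻⁷ M s⁻¹.

1.9×10⁻⁷ M s⁻¹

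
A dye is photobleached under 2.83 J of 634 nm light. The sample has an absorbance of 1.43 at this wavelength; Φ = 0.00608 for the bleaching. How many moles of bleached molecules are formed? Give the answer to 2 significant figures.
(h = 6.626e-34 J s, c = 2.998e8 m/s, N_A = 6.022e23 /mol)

Photon energy at 634 nm: hc/λ = (6.626e-34)(2.998e8)/(634e-9) = 3.133e-19 J.
Photons incident: 2.83 / 3.133e-19 = 9.033e18, i.e. 9.033e18/6.022e23 = 1.500e-5 mol.
Fraction absorbed: 1 − 10^(−1.43) = 0.9628.
Photons absorbed: 0.9628 × 1.500e-5 = 1.444e-5 mol.
Product: Φ × n_abs = 0.00608 × 1.444e-5 = 8.780e-8 mol.

8.8e-8 mol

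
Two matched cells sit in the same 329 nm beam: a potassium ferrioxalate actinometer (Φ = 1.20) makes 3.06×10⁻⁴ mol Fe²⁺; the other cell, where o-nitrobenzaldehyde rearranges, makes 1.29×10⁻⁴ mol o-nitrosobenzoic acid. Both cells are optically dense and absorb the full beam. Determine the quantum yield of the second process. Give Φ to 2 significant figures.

Photons absorbed by the actinometer: 3.06×10⁻⁴ / 1.20 = 2.550×10⁻⁴ mol.
Φ(unknown) = 1.29×10⁻⁴ / 2.550×10⁻⁴ = 0.51.

Φ = 0.51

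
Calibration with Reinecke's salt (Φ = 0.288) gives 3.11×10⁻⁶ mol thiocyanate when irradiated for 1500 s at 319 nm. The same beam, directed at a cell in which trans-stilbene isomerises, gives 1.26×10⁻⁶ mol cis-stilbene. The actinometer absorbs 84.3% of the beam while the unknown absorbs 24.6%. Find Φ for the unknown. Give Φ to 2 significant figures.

Φ = 0.40

Photons absorbed by the actinometer: 3.11×10⁻⁶ / 0.288 = 1.080×10⁻⁵ mol.
Incident flux: 1.080×10⁻⁵ / 0.843 = 1.281×10⁻⁵ einstein.
Absorbed by unknown: 0.246 × 1.281×10⁻⁵ = 3.151×10⁻⁶ mol.
Φ(unknown) = 1.26×10⁻⁶ / 3.151×10⁻⁶ = 0.40.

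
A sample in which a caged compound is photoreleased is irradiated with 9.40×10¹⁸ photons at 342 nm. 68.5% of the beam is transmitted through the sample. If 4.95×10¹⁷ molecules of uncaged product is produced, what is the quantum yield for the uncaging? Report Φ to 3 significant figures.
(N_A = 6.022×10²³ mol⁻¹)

Φ = 0.167

Product: 4.95×10¹⁷ / 6.022×10²³ = 8.220×10⁻⁷ mol.
Moles of photons: 9.40×10¹⁸ / 6.022×10²³ = 1.561×10⁻⁵ mol.
Fraction absorbed: 1 − 68.5/100 = 0.3150.
Photons absorbed: 0.3150 × 1.561×10⁻⁵ = 4.917×10⁻⁶ mol.
Φ = 8.220×10⁻⁷ mol / 4.917×10⁻⁶ mol photons = 0.167.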